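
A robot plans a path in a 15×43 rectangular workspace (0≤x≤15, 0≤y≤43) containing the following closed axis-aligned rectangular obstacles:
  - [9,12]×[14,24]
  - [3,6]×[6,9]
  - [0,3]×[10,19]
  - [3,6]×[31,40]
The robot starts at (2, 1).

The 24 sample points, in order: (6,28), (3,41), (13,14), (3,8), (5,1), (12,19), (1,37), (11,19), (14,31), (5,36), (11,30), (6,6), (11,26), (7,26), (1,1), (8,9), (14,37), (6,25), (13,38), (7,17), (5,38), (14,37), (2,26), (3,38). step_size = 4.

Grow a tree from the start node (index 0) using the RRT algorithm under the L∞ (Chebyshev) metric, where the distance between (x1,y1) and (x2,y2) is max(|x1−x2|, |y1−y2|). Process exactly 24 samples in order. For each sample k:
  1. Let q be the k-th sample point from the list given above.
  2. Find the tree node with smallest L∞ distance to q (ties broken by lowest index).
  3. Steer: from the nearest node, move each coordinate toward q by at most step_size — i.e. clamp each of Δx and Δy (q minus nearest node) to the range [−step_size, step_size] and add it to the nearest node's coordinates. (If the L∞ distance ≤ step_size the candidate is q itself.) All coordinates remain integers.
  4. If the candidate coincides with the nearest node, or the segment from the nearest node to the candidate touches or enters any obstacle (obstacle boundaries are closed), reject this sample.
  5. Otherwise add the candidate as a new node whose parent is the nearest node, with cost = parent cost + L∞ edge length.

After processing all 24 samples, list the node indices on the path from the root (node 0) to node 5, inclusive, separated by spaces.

Path: 0 1 2 4 5

1. q=(6,28) nearest=0 d=27 new=(6,5) → add node 1 parent=0 cost=4
2. q=(3,41) nearest=1 d=36 new=(3,9) → blocked by [3,6]×[6,9], reject
3. q=(13,14) nearest=1 d=9 new=(10,9) → add node 2 parent=1 cost=8
4. q=(3,8) nearest=1 d=3 new=(3,8) → blocked by [3,6]×[6,9], reject
5. q=(5,1) nearest=0 d=3 new=(5,1) → add node 3 parent=0 cost=3
6. q=(12,19) nearest=2 d=10 new=(12,13) → add node 4 parent=2 cost=12
7. q=(1,37) nearest=4 d=24 new=(8,17) → blocked by [9,12]×[14,24], reject
8. q=(11,19) nearest=4 d=6 new=(11,17) → blocked by [9,12]×[14,24], reject
9. q=(14,31) nearest=4 d=18 new=(14,17) → add node 5 parent=4 cost=16
10. q=(5,36) nearest=5 d=19 new=(10,21) → blocked by [9,12]×[14,24], reject
11. q=(11,30) nearest=5 d=13 new=(11,21) → blocked by [9,12]×[14,24], reject
12. q=(6,6) nearest=1 d=1 new=(6,6) → blocked by [3,6]×[6,9], reject
13. q=(11,26) nearest=5 d=9 new=(11,21) → blocked by [9,12]×[14,24], reject
14. q=(7,26) nearest=5 d=9 new=(10,21) → blocked by [9,12]×[14,24], reject
15. q=(1,1) nearest=0 d=1 new=(1,1) → add node 6 parent=0 cost=1
16. q=(8,9) nearest=2 d=2 new=(8,9) → add node 7 parent=2 cost=10
17. q=(14,37) nearest=5 d=20 new=(14,21) → add node 8 parent=5 cost=20
18. q=(6,25) nearest=5 d=8 new=(10,21) → blocked by [9,12]×[14,24], reject
19. q=(13,38) nearest=8 d=17 new=(13,25) → add node 9 parent=8 cost=24
20. q=(7,17) nearest=4 d=5 new=(8,17) → blocked by [9,12]×[14,24], reject
21. q=(5,38) nearest=9 d=13 new=(9,29) → add node 10 parent=9 cost=28
22. q=(14,37) nearest=10 d=8 new=(13,33) → add node 11 parent=10 cost=32
23. q=(2,26) nearest=10 d=7 new=(5,26) → add node 12 parent=10 cost=32
24. q=(3,38) nearest=10 d=9 new=(5,33) → blocked by [3,6]×[31,40], reject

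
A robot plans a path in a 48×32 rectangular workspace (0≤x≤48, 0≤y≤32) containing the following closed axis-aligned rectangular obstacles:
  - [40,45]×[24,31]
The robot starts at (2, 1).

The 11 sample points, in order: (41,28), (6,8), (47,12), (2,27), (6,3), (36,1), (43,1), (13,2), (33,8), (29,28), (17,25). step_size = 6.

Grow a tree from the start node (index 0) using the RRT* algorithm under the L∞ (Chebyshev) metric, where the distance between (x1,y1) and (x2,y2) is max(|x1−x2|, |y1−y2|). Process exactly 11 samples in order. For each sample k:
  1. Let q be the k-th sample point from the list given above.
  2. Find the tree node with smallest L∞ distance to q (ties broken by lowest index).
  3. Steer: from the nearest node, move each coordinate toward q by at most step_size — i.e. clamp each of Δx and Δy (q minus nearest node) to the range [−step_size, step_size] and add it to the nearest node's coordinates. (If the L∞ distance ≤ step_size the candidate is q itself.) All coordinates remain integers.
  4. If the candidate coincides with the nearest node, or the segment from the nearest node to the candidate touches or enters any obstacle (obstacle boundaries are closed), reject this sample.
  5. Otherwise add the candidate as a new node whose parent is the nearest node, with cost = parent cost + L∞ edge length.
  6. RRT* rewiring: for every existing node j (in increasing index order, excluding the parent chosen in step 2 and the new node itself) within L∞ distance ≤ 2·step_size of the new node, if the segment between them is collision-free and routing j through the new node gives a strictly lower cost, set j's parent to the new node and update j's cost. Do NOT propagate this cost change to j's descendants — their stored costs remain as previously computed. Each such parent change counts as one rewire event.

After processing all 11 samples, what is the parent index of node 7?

Parent of node 7: 6

1. q=(41,28) nearest=0 d=39 new=(8,7) → add node 1 parent=0 cost=6
2. q=(6,8) nearest=1 d=2 new=(6,8) → add node 2 parent=1 cost=8
3. q=(47,12) nearest=1 d=39 new=(14,12) → add node 3 parent=1 cost=12
4. q=(2,27) nearest=3 d=15 new=(8,18) → add node 4 parent=3 cost=18
5. q=(6,3) nearest=0 d=4 new=(6,3) → add node 5 parent=0 cost=4
6. q=(36,1) nearest=3 d=22 new=(20,6) → add node 6 parent=3 cost=18
7. q=(43,1) nearest=6 d=23 new=(26,1) → add node 7 parent=6 cost=24
8. q=(13,2) nearest=1 d=5 new=(13,2) → add node 8 parent=1 cost=11
9. q=(33,8) nearest=7 d=7 new=(32,7) → add node 9 parent=7 cost=30
10. q=(29,28) nearest=3 d=16 new=(20,18) → add node 10 parent=3 cost=18
11. q=(17,25) nearest=10 d=7 new=(17,24) → add node 11 parent=10 cost=24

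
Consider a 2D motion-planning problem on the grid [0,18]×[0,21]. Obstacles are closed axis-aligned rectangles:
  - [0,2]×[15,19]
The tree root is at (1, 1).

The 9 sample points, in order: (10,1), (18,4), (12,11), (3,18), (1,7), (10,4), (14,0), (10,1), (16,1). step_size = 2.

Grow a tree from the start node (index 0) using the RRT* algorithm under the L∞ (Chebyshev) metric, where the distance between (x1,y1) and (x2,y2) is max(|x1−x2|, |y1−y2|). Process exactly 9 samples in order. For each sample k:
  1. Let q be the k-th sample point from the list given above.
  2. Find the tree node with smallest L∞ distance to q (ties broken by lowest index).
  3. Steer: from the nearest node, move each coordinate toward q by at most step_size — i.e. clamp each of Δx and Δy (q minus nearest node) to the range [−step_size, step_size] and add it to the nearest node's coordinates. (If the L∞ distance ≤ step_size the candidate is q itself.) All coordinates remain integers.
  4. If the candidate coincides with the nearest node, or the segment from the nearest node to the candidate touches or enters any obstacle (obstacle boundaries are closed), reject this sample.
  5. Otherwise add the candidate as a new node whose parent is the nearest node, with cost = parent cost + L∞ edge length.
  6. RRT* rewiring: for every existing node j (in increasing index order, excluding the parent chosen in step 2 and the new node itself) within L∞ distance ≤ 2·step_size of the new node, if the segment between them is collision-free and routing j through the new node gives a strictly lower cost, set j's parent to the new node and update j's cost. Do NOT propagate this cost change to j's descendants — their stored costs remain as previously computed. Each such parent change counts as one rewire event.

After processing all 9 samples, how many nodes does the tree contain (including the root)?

Node count: 10

1. q=(10,1) nearest=0 d=9 new=(3,1) → add node 1 parent=0 cost=2
2. q=(18,4) nearest=1 d=15 new=(5,3) → add node 2 parent=1 cost=4
3. q=(12,11) nearest=2 d=8 new=(7,5) → add node 3 parent=2 cost=6
4. q=(3,18) nearest=3 d=13 new=(5,7) → add node 4 parent=3 cost=8
5. q=(1,7) nearest=2 d=4 new=(3,5) → add node 5 parent=2 cost=6
6. q=(10,4) nearest=3 d=3 new=(9,4) → add node 6 parent=3 cost=8
7. q=(14,0) nearest=6 d=5 new=(11,2) → add node 7 parent=6 cost=10
8. q=(10,1) nearest=7 d=1 new=(10,1) → add node 8 parent=7 cost=11
9. q=(16,1) nearest=7 d=5 new=(13,1) → add node 9 parent=7 cost=12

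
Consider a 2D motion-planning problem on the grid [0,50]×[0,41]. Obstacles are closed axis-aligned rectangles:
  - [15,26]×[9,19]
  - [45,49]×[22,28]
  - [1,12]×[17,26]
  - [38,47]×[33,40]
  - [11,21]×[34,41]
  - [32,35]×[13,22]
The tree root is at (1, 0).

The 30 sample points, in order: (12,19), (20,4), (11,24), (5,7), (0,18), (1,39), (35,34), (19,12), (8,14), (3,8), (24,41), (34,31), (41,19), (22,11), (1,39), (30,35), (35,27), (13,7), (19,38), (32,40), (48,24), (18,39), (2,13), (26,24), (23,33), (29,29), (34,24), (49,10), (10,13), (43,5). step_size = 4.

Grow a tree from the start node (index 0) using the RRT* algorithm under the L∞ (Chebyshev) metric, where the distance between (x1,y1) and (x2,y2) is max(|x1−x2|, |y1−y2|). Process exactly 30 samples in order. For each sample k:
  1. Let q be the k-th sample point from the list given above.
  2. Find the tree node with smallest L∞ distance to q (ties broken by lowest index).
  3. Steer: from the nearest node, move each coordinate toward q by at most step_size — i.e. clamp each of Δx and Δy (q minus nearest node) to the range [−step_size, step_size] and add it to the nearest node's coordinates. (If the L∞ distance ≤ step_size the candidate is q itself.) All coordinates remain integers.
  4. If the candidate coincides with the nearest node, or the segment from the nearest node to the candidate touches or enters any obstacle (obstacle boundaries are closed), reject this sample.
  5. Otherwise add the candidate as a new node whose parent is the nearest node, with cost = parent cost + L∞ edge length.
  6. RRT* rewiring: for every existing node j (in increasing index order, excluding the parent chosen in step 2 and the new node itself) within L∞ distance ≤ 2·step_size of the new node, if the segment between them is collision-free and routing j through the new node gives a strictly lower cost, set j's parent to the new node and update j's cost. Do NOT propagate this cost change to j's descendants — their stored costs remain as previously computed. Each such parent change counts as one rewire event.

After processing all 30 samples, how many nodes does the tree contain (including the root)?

1. q=(12,19) nearest=0 d=19 new=(5,4) → add node 1 parent=0 cost=4
2. q=(20,4) nearest=1 d=15 new=(9,4) → add node 2 parent=1 cost=8
3. q=(11,24) nearest=1 d=20 new=(9,8) → add node 3 parent=1 cost=8
4. q=(5,7) nearest=1 d=3 new=(5,7) → add node 4 parent=1 cost=7
5. q=(0,18) nearest=3 d=10 new=(5,12) → add node 5 parent=3 cost=12
6. q=(1,39) nearest=5 d=27 new=(1,16) → add node 6 parent=5 cost=16
7. q=(35,34) nearest=3 d=26 new=(13,12) → add node 7 parent=3 cost=12
8. q=(19,12) nearest=7 d=6 new=(17,12) → blocked by [15,26]×[9,19], reject
9. q=(8,14) nearest=5 d=3 new=(8,14) → add node 8 parent=5 cost=15
10. q=(3,8) nearest=4 d=2 new=(3,8) → add node 9 parent=4 cost=9
11. q=(24,41) nearest=6 d=25 new=(5,20) → blocked by [1,12]×[17,26], reject
12. q=(34,31) nearest=7 d=21 new=(17,16) → blocked by [15,26]×[9,19], reject
13. q=(41,19) nearest=7 d=28 new=(17,16) → blocked by [15,26]×[9,19], reject
14. q=(22,11) nearest=7 d=9 new=(17,11) → blocked by [15,26]×[9,19], reject
15. q=(1,39) nearest=6 d=23 new=(1,20) → blocked by [1,12]×[17,26], reject
16. q=(30,35) nearest=8 d=22 new=(12,18) → blocked by [1,12]×[17,26], reject
17. q=(35,27) nearest=7 d=22 new=(17,16) → blocked by [15,26]×[9,19], reject
18. q=(13,7) nearest=2 d=4 new=(13,7) → add node 10 parent=2 cost=12
19. q=(19,38) nearest=6 d=22 new=(5,20) → blocked by [1,12]×[17,26], reject
20. q=(32,40) nearest=8 d=26 new=(12,18) → blocked by [1,12]×[17,26], reject
21. q=(48,24) nearest=7 d=35 new=(17,16) → blocked by [15,26]×[9,19], reject
22. q=(18,39) nearest=6 d=23 new=(5,20) → blocked by [1,12]×[17,26], reject
23. q=(2,13) nearest=5 d=3 new=(2,13) → add node 11 parent=5 cost=15
24. q=(26,24) nearest=7 d=13 new=(17,16) → blocked by [15,26]×[9,19], reject
25. q=(23,33) nearest=8 d=19 new=(12,18) → blocked by [1,12]×[17,26], reject
26. q=(29,29) nearest=7 d=17 new=(17,16) → blocked by [15,26]×[9,19], reject
27. q=(34,24) nearest=7 d=21 new=(17,16) → blocked by [15,26]×[9,19], reject
28. q=(49,10) nearest=7 d=36 new=(17,10) → blocked by [15,26]×[9,19], reject
29. q=(10,13) nearest=8 d=2 new=(10,13) → add node 12 parent=8 cost=17
30. q=(43,5) nearest=7 d=30 new=(17,8) → blocked by [15,26]×[9,19], reject

Node count: 13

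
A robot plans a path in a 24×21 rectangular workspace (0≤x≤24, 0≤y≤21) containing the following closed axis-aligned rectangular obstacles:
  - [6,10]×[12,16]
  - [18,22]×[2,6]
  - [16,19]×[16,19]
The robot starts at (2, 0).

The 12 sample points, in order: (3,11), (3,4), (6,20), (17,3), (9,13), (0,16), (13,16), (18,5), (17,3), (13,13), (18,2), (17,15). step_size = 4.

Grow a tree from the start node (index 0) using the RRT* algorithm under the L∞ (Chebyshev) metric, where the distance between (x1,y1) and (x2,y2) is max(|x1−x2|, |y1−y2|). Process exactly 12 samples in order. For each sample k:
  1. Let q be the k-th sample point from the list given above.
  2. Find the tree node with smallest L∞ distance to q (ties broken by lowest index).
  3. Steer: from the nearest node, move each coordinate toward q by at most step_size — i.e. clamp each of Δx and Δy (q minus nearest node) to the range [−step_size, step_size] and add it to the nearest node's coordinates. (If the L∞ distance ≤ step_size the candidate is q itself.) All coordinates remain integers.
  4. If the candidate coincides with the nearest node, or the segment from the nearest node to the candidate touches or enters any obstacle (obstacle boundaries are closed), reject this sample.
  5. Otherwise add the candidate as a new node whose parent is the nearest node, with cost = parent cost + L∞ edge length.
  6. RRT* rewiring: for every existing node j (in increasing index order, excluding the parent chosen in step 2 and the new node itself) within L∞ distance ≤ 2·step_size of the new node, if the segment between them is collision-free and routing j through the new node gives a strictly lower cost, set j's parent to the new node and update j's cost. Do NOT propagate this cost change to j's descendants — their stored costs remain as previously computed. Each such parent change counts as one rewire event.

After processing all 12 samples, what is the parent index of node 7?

1. q=(3,11) nearest=0 d=11 new=(3,4) → add node 1 parent=0 cost=4
2. q=(3,4) nearest=1 d=0 → coincident, reject
3. q=(6,20) nearest=1 d=16 new=(6,8) → add node 2 parent=1 cost=8
4. q=(17,3) nearest=2 d=11 new=(10,4) → add node 3 parent=2 cost=12
5. q=(9,13) nearest=2 d=5 new=(9,12) → blocked by [6,10]×[12,16], reject
6. q=(0,16) nearest=2 d=8 new=(2,12) → add node 4 parent=2 cost=12
7. q=(13,16) nearest=2 d=8 new=(10,12) → blocked by [6,10]×[12,16], reject
8. q=(18,5) nearest=3 d=8 new=(14,5) → add node 5 parent=3 cost=16
9. q=(17,3) nearest=5 d=3 new=(17,3) → add node 6 parent=5 cost=19
10. q=(13,13) nearest=2 d=7 new=(10,12) → blocked by [6,10]×[12,16], reject
11. q=(18,2) nearest=6 d=1 new=(18,2) → blocked by [18,22]×[2,6], reject
12. q=(17,15) nearest=5 d=10 new=(17,9) → add node 7 parent=5 cost=20

Parent of node 7: 5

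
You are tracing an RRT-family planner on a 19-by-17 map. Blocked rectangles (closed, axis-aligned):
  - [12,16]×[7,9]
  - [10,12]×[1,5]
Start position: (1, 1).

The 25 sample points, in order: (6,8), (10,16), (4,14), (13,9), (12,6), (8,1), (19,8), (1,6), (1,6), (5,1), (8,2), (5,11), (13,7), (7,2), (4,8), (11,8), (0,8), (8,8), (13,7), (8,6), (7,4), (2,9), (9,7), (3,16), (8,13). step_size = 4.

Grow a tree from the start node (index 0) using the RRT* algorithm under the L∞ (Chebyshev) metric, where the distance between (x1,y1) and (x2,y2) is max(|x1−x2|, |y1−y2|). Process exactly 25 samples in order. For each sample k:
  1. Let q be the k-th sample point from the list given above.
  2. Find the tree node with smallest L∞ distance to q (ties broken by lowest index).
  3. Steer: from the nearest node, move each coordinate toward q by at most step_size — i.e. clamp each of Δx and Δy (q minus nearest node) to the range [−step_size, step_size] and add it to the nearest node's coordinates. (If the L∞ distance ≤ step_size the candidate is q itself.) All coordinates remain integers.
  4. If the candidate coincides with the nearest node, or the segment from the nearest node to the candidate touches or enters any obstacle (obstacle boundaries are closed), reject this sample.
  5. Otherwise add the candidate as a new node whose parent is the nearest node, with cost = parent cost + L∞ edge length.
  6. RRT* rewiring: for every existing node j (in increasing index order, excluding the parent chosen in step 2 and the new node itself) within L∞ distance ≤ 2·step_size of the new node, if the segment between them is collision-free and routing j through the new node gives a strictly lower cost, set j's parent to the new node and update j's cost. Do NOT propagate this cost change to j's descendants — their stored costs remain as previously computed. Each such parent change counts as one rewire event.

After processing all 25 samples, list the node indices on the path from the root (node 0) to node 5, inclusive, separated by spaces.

Path: 0 1 5

1. q=(6,8) nearest=0 d=7 new=(5,5) → add node 1 parent=0 cost=4
2. q=(10,16) nearest=1 d=11 new=(9,9) → add node 2 parent=1 cost=8
3. q=(4,14) nearest=2 d=5 new=(5,13) → add node 3 parent=2 cost=12
4. q=(13,9) nearest=2 d=4 new=(13,9) → blocked by [12,16]×[7,9], reject
5. q=(12,6) nearest=2 d=3 new=(12,6) → add node 4 parent=2 cost=11
6. q=(8,1) nearest=1 d=4 new=(8,1) → add node 5 parent=1 cost=8
7. q=(19,8) nearest=4 d=7 new=(16,8) → blocked by [12,16]×[7,9], reject
8. q=(1,6) nearest=1 d=4 new=(1,6) → add node 6 parent=1 cost=8
9. q=(1,6) nearest=6 d=0 → coincident, reject
10. q=(5,1) nearest=5 d=3 new=(5,1) → add node 7 parent=5 cost=11
11. q=(8,2) nearest=5 d=1 new=(8,2) → add node 8 parent=5 cost=9
12. q=(5,11) nearest=3 d=2 new=(5,11) → add node 9 parent=3 cost=14
13. q=(13,7) nearest=4 d=1 new=(13,7) → blocked by [12,16]×[7,9], reject
14. q=(7,2) nearest=5 d=1 new=(7,2) → add node 10 parent=5 cost=9
15. q=(4,8) nearest=1 d=3 new=(4,8) → add node 11 parent=1 cost=7; rewire 9→11 (10<14)
16. q=(11,8) nearest=2 d=2 new=(11,8) → add node 12 parent=2 cost=10
17. q=(0,8) nearest=6 d=2 new=(0,8) → add node 13 parent=6 cost=10
18. q=(8,8) nearest=2 d=1 new=(8,8) → add node 14 parent=2 cost=9
19. q=(13,7) nearest=4 d=1 new=(13,7) → blocked by [12,16]×[7,9], reject
20. q=(8,6) nearest=14 d=2 new=(8,6) → add node 15 parent=14 cost=11
21. q=(7,4) nearest=1 d=2 new=(7,4) → add node 16 parent=1 cost=6; rewire 7→16 (9<11); rewire 8→16 (8<9); rewire 10→16 (8<9); rewire 15→16 (8<11)
22. q=(2,9) nearest=11 d=2 new=(2,9) → add node 17 parent=11 cost=9
23. q=(9,7) nearest=14 d=1 new=(9,7) → add node 18 parent=14 cost=10
24. q=(3,16) nearest=3 d=3 new=(3,16) → add node 19 parent=3 cost=15
25. q=(8,13) nearest=3 d=3 new=(8,13) → add node 20 parent=3 cost=15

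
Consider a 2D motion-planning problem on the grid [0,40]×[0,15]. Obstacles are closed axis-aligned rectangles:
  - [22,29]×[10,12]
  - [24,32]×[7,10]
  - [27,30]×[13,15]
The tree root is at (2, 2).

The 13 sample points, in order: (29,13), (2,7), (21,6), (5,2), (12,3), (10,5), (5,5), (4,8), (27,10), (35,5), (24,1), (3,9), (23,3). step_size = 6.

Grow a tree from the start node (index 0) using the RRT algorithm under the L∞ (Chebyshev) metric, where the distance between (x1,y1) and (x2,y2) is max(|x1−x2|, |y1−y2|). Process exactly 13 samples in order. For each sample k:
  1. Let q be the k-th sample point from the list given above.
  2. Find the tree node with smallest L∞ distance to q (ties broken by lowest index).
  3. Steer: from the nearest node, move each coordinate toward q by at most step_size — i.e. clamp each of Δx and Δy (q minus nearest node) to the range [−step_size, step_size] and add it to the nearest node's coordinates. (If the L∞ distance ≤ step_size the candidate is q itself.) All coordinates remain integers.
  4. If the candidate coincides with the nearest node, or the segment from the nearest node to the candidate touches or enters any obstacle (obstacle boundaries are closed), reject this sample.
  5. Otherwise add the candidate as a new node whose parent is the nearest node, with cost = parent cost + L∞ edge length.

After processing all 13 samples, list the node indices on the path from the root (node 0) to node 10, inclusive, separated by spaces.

1. q=(29,13) nearest=0 d=27 new=(8,8) → add node 1 parent=0 cost=6
2. q=(2,7) nearest=0 d=5 new=(2,7) → add node 2 parent=0 cost=5
3. q=(21,6) nearest=1 d=13 new=(14,6) → add node 3 parent=1 cost=12
4. q=(5,2) nearest=0 d=3 new=(5,2) → add node 4 parent=0 cost=3
5. q=(12,3) nearest=3 d=3 new=(12,3) → add node 5 parent=3 cost=15
6. q=(10,5) nearest=5 d=2 new=(10,5) → add node 6 parent=5 cost=17
7. q=(5,5) nearest=0 d=3 new=(5,5) → add node 7 parent=0 cost=3
8. q=(4,8) nearest=2 d=2 new=(4,8) → add node 8 parent=2 cost=7
9. q=(27,10) nearest=3 d=13 new=(20,10) → add node 9 parent=3 cost=18
10. q=(35,5) nearest=9 d=15 new=(26,5) → add node 10 parent=9 cost=24
11. q=(24,1) nearest=10 d=4 new=(24,1) → add node 11 parent=10 cost=28
12. q=(3,9) nearest=8 d=1 new=(3,9) → add node 12 parent=8 cost=8
13. q=(23,3) nearest=11 d=2 new=(23,3) → add node 13 parent=11 cost=30

Path: 0 1 3 9 10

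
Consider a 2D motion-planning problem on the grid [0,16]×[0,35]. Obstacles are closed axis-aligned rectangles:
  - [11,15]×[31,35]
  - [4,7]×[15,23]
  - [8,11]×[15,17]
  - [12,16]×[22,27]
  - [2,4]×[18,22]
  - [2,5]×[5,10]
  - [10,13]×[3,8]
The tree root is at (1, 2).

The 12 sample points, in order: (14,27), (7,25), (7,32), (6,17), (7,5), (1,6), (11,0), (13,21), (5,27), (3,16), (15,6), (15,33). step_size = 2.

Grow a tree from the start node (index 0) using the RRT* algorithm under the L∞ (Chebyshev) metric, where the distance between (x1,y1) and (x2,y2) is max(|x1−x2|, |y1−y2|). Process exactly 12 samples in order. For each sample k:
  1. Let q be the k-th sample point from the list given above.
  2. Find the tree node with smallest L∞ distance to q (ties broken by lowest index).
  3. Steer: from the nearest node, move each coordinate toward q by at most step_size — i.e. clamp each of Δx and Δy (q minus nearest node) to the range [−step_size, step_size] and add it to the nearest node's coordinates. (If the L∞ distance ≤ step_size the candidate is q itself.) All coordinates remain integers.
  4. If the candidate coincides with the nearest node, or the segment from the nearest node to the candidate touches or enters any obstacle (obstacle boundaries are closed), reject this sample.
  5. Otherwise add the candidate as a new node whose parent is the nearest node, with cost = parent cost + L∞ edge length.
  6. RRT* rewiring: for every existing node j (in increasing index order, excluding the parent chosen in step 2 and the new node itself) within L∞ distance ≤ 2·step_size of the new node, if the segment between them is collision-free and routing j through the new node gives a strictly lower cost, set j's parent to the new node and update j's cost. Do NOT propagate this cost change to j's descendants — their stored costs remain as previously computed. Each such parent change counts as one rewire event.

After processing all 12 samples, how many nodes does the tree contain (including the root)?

1. q=(14,27) nearest=0 d=25 new=(3,4) → add node 1 parent=0 cost=2
2. q=(7,25) nearest=1 d=21 new=(5,6) → blocked by [2,5]×[5,10], reject
3. q=(7,32) nearest=1 d=28 new=(5,6) → blocked by [2,5]×[5,10], reject
4. q=(6,17) nearest=1 d=13 new=(5,6) → blocked by [2,5]×[5,10], reject
5. q=(7,5) nearest=1 d=4 new=(5,5) → blocked by [2,5]×[5,10], reject
6. q=(1,6) nearest=1 d=2 new=(1,6) → blocked by [2,5]×[5,10], reject
7. q=(11,0) nearest=1 d=8 new=(5,2) → add node 2 parent=1 cost=4
8. q=(13,21) nearest=1 d=17 new=(5,6) → blocked by [2,5]×[5,10], reject
9. q=(5,27) nearest=1 d=23 new=(5,6) → blocked by [2,5]×[5,10], reject
10. q=(3,16) nearest=1 d=12 new=(3,6) → blocked by [2,5]×[5,10], reject
11. q=(15,6) nearest=2 d=10 new=(7,4) → add node 3 parent=2 cost=6
12. q=(15,33) nearest=1 d=29 new=(5,6) → blocked by [2,5]×[5,10], reject

Node count: 4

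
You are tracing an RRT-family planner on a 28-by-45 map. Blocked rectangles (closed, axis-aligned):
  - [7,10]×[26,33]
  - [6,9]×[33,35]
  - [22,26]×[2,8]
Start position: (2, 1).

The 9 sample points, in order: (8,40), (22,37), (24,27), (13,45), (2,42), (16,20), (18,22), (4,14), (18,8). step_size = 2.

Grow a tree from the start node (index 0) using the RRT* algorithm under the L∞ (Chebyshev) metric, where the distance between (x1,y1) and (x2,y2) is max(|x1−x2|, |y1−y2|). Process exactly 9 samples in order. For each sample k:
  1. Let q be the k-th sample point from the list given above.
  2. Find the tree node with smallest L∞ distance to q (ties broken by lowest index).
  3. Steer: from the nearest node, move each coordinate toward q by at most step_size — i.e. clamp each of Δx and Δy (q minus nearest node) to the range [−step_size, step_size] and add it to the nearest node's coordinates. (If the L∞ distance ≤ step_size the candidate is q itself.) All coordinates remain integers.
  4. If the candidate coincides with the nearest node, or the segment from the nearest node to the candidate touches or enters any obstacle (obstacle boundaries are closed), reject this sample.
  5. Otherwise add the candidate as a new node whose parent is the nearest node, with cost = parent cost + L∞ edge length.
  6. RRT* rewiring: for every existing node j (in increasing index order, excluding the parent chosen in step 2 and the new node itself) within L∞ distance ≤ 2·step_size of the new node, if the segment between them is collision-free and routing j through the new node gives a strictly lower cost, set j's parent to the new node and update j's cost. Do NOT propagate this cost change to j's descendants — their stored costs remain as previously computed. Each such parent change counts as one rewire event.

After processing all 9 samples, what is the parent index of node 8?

1. q=(8,40) nearest=0 d=39 new=(4,3) → add node 1 parent=0 cost=2
2. q=(22,37) nearest=1 d=34 new=(6,5) → add node 2 parent=1 cost=4
3. q=(24,27) nearest=2 d=22 new=(8,7) → add node 3 parent=2 cost=6
4. q=(13,45) nearest=3 d=38 new=(10,9) → add node 4 parent=3 cost=8
5. q=(2,42) nearest=4 d=33 new=(8,11) → add node 5 parent=4 cost=10
6. q=(16,20) nearest=5 d=9 new=(10,13) → add node 6 parent=5 cost=12
7. q=(18,22) nearest=6 d=9 new=(12,15) → add node 7 parent=6 cost=14
8. q=(4,14) nearest=5 d=4 new=(6,13) → add node 8 parent=5 cost=12
9. q=(18,8) nearest=7 d=7 new=(14,13) → add node 9 parent=7 cost=16

Parent of node 8: 5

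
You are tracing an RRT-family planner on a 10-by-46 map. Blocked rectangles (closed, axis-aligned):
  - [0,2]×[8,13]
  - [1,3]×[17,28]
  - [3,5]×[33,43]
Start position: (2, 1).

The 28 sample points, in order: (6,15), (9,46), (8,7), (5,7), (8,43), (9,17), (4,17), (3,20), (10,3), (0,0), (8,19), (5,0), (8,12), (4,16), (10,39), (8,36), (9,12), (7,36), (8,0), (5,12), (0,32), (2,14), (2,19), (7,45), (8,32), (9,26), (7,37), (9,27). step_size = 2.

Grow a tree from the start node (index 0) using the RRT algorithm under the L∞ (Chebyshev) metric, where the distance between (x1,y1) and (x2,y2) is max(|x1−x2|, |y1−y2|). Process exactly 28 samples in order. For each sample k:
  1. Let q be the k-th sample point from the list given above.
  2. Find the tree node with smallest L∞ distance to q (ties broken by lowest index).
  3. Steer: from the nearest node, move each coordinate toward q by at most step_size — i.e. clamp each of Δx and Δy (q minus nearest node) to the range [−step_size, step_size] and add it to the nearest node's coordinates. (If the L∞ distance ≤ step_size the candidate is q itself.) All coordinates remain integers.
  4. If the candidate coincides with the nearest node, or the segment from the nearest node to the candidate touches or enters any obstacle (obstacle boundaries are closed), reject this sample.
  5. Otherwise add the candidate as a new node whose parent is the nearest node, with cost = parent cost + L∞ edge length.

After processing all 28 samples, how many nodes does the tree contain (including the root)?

1. q=(6,15) nearest=0 d=14 new=(4,3) → add node 1 parent=0 cost=2
2. q=(9,46) nearest=1 d=43 new=(6,5) → add node 2 parent=1 cost=4
3. q=(8,7) nearest=2 d=2 new=(8,7) → add node 3 parent=2 cost=6
4. q=(5,7) nearest=2 d=2 new=(5,7) → add node 4 parent=2 cost=6
5. q=(8,43) nearest=3 d=36 new=(8,9) → add node 5 parent=3 cost=8
6. q=(9,17) nearest=5 d=8 new=(9,11) → add node 6 parent=5 cost=10
7. q=(4,17) nearest=6 d=6 new=(7,13) → add node 7 parent=6 cost=12
8. q=(3,20) nearest=7 d=7 new=(5,15) → add node 8 parent=7 cost=14
9. q=(10,3) nearest=2 d=4 new=(8,3) → add node 9 parent=2 cost=6
10. q=(0,0) nearest=0 d=2 new=(0,0) → add node 10 parent=0 cost=2
11. q=(8,19) nearest=8 d=4 new=(7,17) → add node 11 parent=8 cost=16
12. q=(5,0) nearest=0 d=3 new=(4,0) → add node 12 parent=0 cost=2
13. q=(8,12) nearest=6 d=1 new=(8,12) → add node 13 parent=6 cost=11
14. q=(4,16) nearest=8 d=1 new=(4,16) → add node 14 parent=8 cost=15
15. q=(10,39) nearest=11 d=22 new=(9,19) → add node 15 parent=11 cost=18
16. q=(8,36) nearest=15 d=17 new=(8,21) → add node 16 parent=15 cost=20
17. q=(9,12) nearest=6 d=1 new=(9,12) → add node 17 parent=6 cost=11
18. q=(7,36) nearest=16 d=15 new=(7,23) → add node 18 parent=16 cost=22
19. q=(8,0) nearest=9 d=3 new=(8,1) → add node 19 parent=9 cost=8
20. q=(5,12) nearest=7 d=2 new=(5,12) → add node 20 parent=7 cost=14
21. q=(0,32) nearest=18 d=9 new=(5,25) → add node 21 parent=18 cost=24
22. q=(2,14) nearest=14 d=2 new=(2,14) → add node 22 parent=14 cost=17
23. q=(2,19) nearest=14 d=3 new=(2,18) → blocked by [1,3]×[17,28], reject
24. q=(7,45) nearest=21 d=20 new=(7,27) → add node 23 parent=21 cost=26
25. q=(8,32) nearest=23 d=5 new=(8,29) → add node 24 parent=23 cost=28
26. q=(9,26) nearest=23 d=2 new=(9,26) → add node 25 parent=23 cost=28
27. q=(7,37) nearest=24 d=8 new=(7,31) → add node 26 parent=24 cost=30
28. q=(9,27) nearest=25 d=1 new=(9,27) → add node 27 parent=25 cost=29

Node count: 28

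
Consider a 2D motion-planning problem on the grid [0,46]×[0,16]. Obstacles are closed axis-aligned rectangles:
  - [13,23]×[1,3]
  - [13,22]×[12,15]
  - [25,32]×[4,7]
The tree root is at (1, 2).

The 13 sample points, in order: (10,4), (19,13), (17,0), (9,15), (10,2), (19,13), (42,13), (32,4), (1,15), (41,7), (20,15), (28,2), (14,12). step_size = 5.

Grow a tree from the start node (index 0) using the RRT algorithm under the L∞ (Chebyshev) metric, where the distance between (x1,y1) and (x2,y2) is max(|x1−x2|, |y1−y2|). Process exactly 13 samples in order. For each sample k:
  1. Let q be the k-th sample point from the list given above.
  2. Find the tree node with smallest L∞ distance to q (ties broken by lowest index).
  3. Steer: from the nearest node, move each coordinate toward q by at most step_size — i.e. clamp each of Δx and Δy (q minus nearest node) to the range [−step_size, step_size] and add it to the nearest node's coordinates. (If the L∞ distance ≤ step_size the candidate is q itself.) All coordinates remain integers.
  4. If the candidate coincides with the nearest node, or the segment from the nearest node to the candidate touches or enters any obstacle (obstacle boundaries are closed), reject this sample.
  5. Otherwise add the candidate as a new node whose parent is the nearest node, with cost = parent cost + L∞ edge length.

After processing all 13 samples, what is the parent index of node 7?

1. q=(10,4) nearest=0 d=9 new=(6,4) → add node 1 parent=0 cost=5
2. q=(19,13) nearest=1 d=13 new=(11,9) → add node 2 parent=1 cost=10
3. q=(17,0) nearest=2 d=9 new=(16,4) → add node 3 parent=2 cost=15
4. q=(9,15) nearest=2 d=6 new=(9,14) → add node 4 parent=2 cost=15
5. q=(10,2) nearest=1 d=4 new=(10,2) → add node 5 parent=1 cost=9
6. q=(19,13) nearest=2 d=8 new=(16,13) → blocked by [13,22]×[12,15], reject
7. q=(42,13) nearest=3 d=26 new=(21,9) → add node 6 parent=3 cost=20
8. q=(32,4) nearest=6 d=11 new=(26,4) → blocked by [25,32]×[4,7], reject
9. q=(1,15) nearest=4 d=8 new=(4,15) → add node 7 parent=4 cost=20
10. q=(41,7) nearest=6 d=20 new=(26,7) → blocked by [25,32]×[4,7], reject
11. q=(20,15) nearest=6 d=6 new=(20,14) → blocked by [13,22]×[12,15], reject
12. q=(28,2) nearest=6 d=7 new=(26,4) → blocked by [25,32]×[4,7], reject
13. q=(14,12) nearest=2 d=3 new=(14,12) → blocked by [13,22]×[12,15], reject

Parent of node 7: 4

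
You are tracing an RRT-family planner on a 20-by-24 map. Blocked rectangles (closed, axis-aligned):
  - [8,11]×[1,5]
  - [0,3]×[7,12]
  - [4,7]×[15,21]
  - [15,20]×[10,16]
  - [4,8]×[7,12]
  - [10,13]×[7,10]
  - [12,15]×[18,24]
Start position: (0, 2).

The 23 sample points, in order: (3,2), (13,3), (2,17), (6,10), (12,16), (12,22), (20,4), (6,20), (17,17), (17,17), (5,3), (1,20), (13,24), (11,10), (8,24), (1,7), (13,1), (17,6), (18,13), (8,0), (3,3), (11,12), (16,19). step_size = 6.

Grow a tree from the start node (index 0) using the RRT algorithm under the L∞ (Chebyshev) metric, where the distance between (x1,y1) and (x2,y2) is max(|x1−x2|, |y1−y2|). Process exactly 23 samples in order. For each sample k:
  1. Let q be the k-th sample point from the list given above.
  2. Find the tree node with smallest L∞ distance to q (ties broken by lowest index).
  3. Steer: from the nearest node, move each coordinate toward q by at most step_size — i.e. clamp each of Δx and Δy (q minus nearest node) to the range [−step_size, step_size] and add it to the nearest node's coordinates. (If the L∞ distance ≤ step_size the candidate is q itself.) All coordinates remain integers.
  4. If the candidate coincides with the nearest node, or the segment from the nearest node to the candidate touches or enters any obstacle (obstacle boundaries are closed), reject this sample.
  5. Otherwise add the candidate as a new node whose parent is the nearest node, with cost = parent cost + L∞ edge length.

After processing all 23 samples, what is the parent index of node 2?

Parent of node 2: 1

1. q=(3,2) nearest=0 d=3 new=(3,2) → add node 1 parent=0 cost=3
2. q=(13,3) nearest=1 d=10 new=(9,3) → blocked by [8,11]×[1,5], reject
3. q=(2,17) nearest=0 d=15 new=(2,8) → blocked by [0,3]×[7,12], reject
4. q=(6,10) nearest=0 d=8 new=(6,8) → blocked by [4,8]×[7,12], reject
5. q=(12,16) nearest=0 d=14 new=(6,8) → blocked by [4,8]×[7,12], reject
6. q=(12,22) nearest=0 d=20 new=(6,8) → blocked by [4,8]×[7,12], reject
7. q=(20,4) nearest=1 d=17 new=(9,4) → blocked by [8,11]×[1,5], reject
8. q=(6,20) nearest=0 d=18 new=(6,8) → blocked by [4,8]×[7,12], reject
9. q=(17,17) nearest=1 d=15 new=(9,8) → blocked by [4,8]×[7,12], reject
10. q=(17,17) nearest=1 d=15 new=(9,8) → blocked by [4,8]×[7,12], reject
11. q=(5,3) nearest=1 d=2 new=(5,3) → add node 2 parent=1 cost=5
12. q=(1,20) nearest=2 d=17 new=(1,9) → blocked by [0,3]×[7,12], reject
13. q=(13,24) nearest=2 d=21 new=(11,9) → blocked by [10,13]×[7,10], reject
14. q=(11,10) nearest=2 d=7 new=(11,9) → blocked by [10,13]×[7,10], reject
15. q=(8,24) nearest=2 d=21 new=(8,9) → blocked by [4,8]×[7,12], reject
16. q=(1,7) nearest=2 d=4 new=(1,7) → blocked by [0,3]×[7,12], reject
17. q=(13,1) nearest=2 d=8 new=(11,1) → blocked by [8,11]×[1,5], reject
18. q=(17,6) nearest=2 d=12 new=(11,6) → blocked by [8,11]×[1,5], reject
19. q=(18,13) nearest=2 d=13 new=(11,9) → blocked by [10,13]×[7,10], reject
20. q=(8,0) nearest=2 d=3 new=(8,0) → add node 3 parent=2 cost=8
21. q=(3,3) nearest=1 d=1 new=(3,3) → add node 4 parent=1 cost=4
22. q=(11,12) nearest=2 d=9 new=(11,9) → blocked by [10,13]×[7,10], reject
23. q=(16,19) nearest=2 d=16 new=(11,9) → blocked by [10,13]×[7,10], reject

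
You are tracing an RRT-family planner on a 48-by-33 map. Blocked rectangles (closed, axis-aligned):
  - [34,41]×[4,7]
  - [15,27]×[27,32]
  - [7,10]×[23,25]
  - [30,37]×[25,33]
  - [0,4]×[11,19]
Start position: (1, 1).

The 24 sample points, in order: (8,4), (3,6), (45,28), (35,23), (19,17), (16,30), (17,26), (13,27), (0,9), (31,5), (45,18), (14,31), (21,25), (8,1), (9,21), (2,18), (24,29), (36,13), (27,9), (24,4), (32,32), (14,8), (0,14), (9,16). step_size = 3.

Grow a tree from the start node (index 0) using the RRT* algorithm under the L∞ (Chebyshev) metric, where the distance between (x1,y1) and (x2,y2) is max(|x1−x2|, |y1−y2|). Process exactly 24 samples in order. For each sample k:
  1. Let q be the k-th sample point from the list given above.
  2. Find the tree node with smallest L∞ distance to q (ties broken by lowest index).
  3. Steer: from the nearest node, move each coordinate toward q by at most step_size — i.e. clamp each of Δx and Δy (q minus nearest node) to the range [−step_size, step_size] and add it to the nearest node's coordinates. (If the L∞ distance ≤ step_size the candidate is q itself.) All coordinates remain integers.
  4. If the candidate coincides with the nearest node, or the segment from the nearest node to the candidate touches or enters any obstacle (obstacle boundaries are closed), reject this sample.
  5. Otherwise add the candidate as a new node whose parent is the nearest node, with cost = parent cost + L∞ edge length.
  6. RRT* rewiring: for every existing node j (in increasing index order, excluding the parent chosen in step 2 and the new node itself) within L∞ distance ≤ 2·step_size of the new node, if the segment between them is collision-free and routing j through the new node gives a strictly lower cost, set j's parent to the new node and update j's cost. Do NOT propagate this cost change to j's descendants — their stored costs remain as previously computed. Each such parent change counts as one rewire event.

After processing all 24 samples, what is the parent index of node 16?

1. q=(8,4) nearest=0 d=7 new=(4,4) → add node 1 parent=0 cost=3
2. q=(3,6) nearest=1 d=2 new=(3,6) → add node 2 parent=1 cost=5
3. q=(45,28) nearest=1 d=41 new=(7,7) → add node 3 parent=1 cost=6
4. q=(35,23) nearest=3 d=28 new=(10,10) → add node 4 parent=3 cost=9
5. q=(19,17) nearest=4 d=9 new=(13,13) → add node 5 parent=4 cost=12
6. q=(16,30) nearest=5 d=17 new=(16,16) → add node 6 parent=5 cost=15
7. q=(17,26) nearest=6 d=10 new=(17,19) → add node 7 parent=6 cost=18
8. q=(13,27) nearest=7 d=8 new=(14,22) → add node 8 parent=7 cost=21
9. q=(0,9) nearest=2 d=3 new=(0,9) → add node 9 parent=2 cost=8
10. q=(31,5) nearest=7 d=14 new=(20,16) → add node 10 parent=7 cost=21
11. q=(45,18) nearest=10 d=25 new=(23,18) → add node 11 parent=10 cost=24
12. q=(14,31) nearest=8 d=9 new=(14,25) → add node 12 parent=8 cost=24
13. q=(21,25) nearest=7 d=6 new=(20,22) → add node 13 parent=7 cost=21
14. q=(8,1) nearest=1 d=4 new=(7,1) → add node 14 parent=1 cost=6
15. q=(9,21) nearest=8 d=5 new=(11,21) → add node 15 parent=8 cost=24
16. q=(2,18) nearest=4 d=8 new=(7,13) → add node 16 parent=4 cost=12
17. q=(24,29) nearest=13 d=7 new=(23,25) → add node 17 parent=13 cost=24
18. q=(36,13) nearest=11 d=13 new=(26,15) → add node 18 parent=11 cost=27
19. q=(27,9) nearest=18 d=6 new=(27,12) → add node 19 parent=18 cost=30
20. q=(24,4) nearest=19 d=8 new=(24,9) → add node 20 parent=19 cost=33
21. q=(32,32) nearest=17 d=9 new=(26,28) → blocked by [15,27]×[27,32], reject
22. q=(14,8) nearest=4 d=4 new=(13,8) → add node 21 parent=4 cost=12
23. q=(0,14) nearest=9 d=5 new=(0,12) → blocked by [0,4]×[11,19], reject
24. q=(9,16) nearest=16 d=3 new=(9,16) → add node 22 parent=16 cost=15; rewire 15→22 (20<24)

Parent of node 16: 4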